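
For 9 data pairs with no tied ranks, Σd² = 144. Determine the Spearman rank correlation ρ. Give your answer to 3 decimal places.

ρ = 1 − 6Σd² / [n(n²−1)] = 1 − 6×144 / (9×80)
  = 1 − 864/720 = 1 − 1.2000 ≈ -0.200

-0.200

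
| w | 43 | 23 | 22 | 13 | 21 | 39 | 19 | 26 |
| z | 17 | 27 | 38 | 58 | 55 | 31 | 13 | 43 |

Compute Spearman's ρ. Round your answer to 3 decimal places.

Rank w: 8, 5, 4, 1, 3, 7, 2, 6
Rank z: 2, 3, 5, 8, 7, 4, 1, 6
d = rank(w) − rank(z): 6, 2, -1, -7, -4, 3, 1, 0; Σd² = 116
ρ = 1 − 6Σd² / [n(n²−1)] = 1 − 6×116 / (8×63) = 1 − 696/504 ≈ -0.381

-0.381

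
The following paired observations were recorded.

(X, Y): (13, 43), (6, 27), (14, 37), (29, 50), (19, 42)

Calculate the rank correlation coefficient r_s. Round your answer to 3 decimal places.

Rank X: 2, 1, 3, 5, 4
Rank Y: 4, 1, 2, 5, 3
d = rank(X) − rank(Y): -2, 0, 1, 0, 1; Σd² = 6
ρ = 1 − 6Σd² / [n(n²−1)] = 1 − 6×6 / (5×24) = 1 − 36/120 ≈ 0.700

0.700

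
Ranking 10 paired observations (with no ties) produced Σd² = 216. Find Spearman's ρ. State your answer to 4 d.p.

ρ = 1 − 6Σd² / [n(n²−1)] = 1 − 6×216 / (10×99)
  = 1 − 1296/990 = 1 − 1.30909 ≈ -0.3091

-0.3091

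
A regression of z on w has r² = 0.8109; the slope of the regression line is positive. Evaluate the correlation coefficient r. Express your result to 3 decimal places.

|r| = √0.8109 = 0.900
The association is positive, so r = 0.900.

0.900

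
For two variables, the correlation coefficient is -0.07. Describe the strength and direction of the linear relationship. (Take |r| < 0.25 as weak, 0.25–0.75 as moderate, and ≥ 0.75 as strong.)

r = -0.07 < 0 so the relationship is negative.
|r| = 0.07, which falls in the weak range.

weak negative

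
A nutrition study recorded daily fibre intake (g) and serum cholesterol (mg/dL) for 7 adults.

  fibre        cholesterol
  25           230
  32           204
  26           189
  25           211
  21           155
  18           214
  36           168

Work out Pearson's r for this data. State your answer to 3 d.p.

-0.223

n = 7, Σx = 183, Σy = 1371, Σx² = 5011, Σy² = 272803, Σxy = 35622
nΣxy − ΣxΣy = 249354 − 250893 = -1539
nΣx² − (Σx)² = 35077 − 33489 = 1588; nΣy² − (Σy)² = 1909621 − 1879641 = 29980
r = -1539 / √(1588 × 29980) = -1539 / 6899.8725 ≈ -0.223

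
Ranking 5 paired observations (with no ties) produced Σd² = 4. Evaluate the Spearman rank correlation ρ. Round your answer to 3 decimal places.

ρ = 1 − 6Σd² / [n(n²−1)] = 1 − 6×4 / (5×24)
  = 1 − 24/120 = 1 − 0.2000 ≈ 0.800

0.800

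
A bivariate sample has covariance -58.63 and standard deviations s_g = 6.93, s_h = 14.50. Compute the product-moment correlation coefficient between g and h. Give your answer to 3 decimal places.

-0.583

r = Cov(g,h) / (s_g · s_h) = -58.63 / (6.93 × 14.50)
  = -58.63 / 100.4850 ≈ -0.583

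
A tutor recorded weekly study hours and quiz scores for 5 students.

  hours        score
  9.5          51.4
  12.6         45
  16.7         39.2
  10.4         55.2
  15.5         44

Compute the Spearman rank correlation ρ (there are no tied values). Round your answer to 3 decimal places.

-0.900

Rank hours: 1, 3, 5, 2, 4
Rank score: 4, 3, 1, 5, 2
d = rank(hours) − rank(score): -3, 0, 4, -3, 2; Σd² = 38
ρ = 1 − 6Σd² / [n(n²−1)] = 1 − 6×38 / (5×24) = 1 − 228/120 ≈ -0.900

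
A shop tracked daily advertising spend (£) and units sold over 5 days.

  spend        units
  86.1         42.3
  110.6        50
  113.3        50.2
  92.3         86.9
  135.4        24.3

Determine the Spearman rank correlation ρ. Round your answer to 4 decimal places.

Rank spend: 1, 3, 4, 2, 5
Rank units: 2, 3, 4, 5, 1
d = rank(spend) − rank(units): -1, 0, 0, -3, 4; Σd² = 26
ρ = 1 − 6Σd² / [n(n²−1)] = 1 − 6×26 / (5×24) = 1 − 156/120 ≈ -0.3000

-0.3000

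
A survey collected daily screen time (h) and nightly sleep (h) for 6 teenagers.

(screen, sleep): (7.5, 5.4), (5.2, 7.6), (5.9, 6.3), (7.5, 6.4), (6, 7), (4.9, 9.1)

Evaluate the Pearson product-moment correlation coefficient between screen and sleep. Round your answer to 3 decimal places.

n = 6, Σx = 37, Σy = 41.8, Σx² = 234.36, Σy² = 299.38, Σxy = 251.78
nΣxy − ΣxΣy = 1510.68 − 1546.6 = -35.92
nΣx² − (Σx)² = 1406.16 − 1369 = 37.16; nΣy² − (Σy)² = 1796.28 − 1747.24 = 49.04
r = -35.92 / √(37.16 × 49.04) = -35.92 / 42.6887 ≈ -0.841

-0.841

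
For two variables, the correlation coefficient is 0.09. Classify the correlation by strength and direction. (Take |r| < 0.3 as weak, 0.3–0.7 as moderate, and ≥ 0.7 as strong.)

r = 0.09 > 0 so the relationship is positive.
|r| = 0.09, which falls in the weak range.

weak positive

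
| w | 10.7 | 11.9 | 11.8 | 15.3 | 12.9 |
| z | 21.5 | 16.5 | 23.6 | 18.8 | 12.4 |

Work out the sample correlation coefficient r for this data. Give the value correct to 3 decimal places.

n = 5, Σw = 62.6, Σz = 92.8, Σw² = 795.84, Σz² = 1798.66, Σwz = 1152.48
nΣwz − ΣwΣz = 5762.4 − 5809.28 = -46.88
nΣw² − (Σw)² = 3979.2 − 3918.76 = 60.44; nΣz² − (Σz)² = 8993.3 − 8611.84 = 381.46
r = -46.88 / √(60.44 × 381.46) = -46.88 / 151.8402 ≈ -0.309

-0.309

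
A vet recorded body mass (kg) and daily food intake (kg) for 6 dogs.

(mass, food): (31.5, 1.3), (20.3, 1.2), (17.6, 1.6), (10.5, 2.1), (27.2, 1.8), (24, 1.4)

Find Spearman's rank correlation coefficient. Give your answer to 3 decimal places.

-0.429

Rank mass: 6, 3, 2, 1, 5, 4
Rank food: 2, 1, 4, 6, 5, 3
d = rank(mass) − rank(food): 4, 2, -2, -5, 0, 1; Σd² = 50
ρ = 1 − 6Σd² / [n(n²−1)] = 1 − 6×50 / (6×35) = 1 − 300/210 ≈ -0.429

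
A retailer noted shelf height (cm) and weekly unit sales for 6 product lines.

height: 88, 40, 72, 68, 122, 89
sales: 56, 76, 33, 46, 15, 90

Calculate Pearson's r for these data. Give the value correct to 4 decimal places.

-0.5097

n = 6, Σx = 479, Σy = 316, Σx² = 41957, Σy² = 20442, Σxy = 23312
nΣxy − ΣxΣy = 139872 − 151364 = -11492
nΣx² − (Σx)² = 251742 − 229441 = 22301; nΣy² − (Σy)² = 122652 − 99856 = 22796
r = -11492 / √(22301 × 22796) = -11492 / 22547.1416 ≈ -0.5097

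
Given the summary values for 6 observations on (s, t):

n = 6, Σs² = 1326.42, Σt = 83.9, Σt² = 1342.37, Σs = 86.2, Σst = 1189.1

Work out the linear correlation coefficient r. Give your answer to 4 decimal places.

r = (nΣst − ΣsΣt) / √[(nΣs² − (Σs)²)(nΣt² − (Σt)²)]
Numerator: 6×1189.1 − 86.2×83.9 = -97.58
Denominator: √[(7958.52 − 7430.44)(8054.22 − 7039.21)] = √[528.08 × 1015.01] = 732.1246
r = -97.58 / 732.1246 ≈ -0.1333

-0.1333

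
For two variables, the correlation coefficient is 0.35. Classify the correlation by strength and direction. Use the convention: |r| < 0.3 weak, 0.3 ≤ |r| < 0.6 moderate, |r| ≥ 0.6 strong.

moderate positive

r = 0.35 > 0 so the relationship is positive.
|r| = 0.35, which falls in the moderate range.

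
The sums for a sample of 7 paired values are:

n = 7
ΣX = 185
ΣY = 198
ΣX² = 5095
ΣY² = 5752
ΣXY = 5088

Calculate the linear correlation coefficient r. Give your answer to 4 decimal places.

-0.8207

r = (nΣXY − ΣXΣY) / √[(nΣX² − (ΣX)²)(nΣY² − (ΣY)²)]
Numerator: 7×5088 − 185×198 = -1014
Denominator: √[(35665 − 34225)(40264 − 39204)] = √[1440 × 1060] = 1235.4756
r = -1014 / 1235.4756 ≈ -0.8207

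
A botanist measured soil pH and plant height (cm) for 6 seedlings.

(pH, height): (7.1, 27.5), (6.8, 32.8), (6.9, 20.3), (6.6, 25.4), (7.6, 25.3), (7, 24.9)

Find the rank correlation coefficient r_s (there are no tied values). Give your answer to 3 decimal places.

Rank pH: 5, 2, 3, 1, 6, 4
Rank height: 5, 6, 1, 4, 3, 2
d = rank(pH) − rank(height): 0, -4, 2, -3, 3, 2; Σd² = 42
ρ = 1 − 6Σd² / [n(n²−1)] = 1 − 6×42 / (6×35) = 1 − 252/210 ≈ -0.200

-0.200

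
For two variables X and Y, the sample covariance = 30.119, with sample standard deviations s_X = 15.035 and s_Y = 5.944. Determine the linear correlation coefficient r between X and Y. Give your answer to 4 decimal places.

0.3370

r = Cov(X,Y) / (s_X · s_Y) = 30.119 / (15.035 × 5.944)
  = 30.119 / 89.3680 ≈ 0.3370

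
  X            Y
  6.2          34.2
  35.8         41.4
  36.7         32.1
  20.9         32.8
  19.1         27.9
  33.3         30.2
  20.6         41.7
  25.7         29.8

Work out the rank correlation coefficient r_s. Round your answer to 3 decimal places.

Rank X: 1, 7, 8, 4, 2, 6, 3, 5
Rank Y: 6, 7, 4, 5, 1, 3, 8, 2
d = rank(X) − rank(Y): -5, 0, 4, -1, 1, 3, -5, 3; Σd² = 86
ρ = 1 − 6Σd² / [n(n²−1)] = 1 − 6×86 / (8×63) = 1 − 516/504 ≈ -0.024

-0.024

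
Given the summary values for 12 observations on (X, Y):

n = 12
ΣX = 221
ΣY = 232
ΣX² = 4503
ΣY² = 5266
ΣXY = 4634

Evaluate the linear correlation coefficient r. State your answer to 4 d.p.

r = (nΣXY − ΣXΣY) / √[(nΣX² − (ΣX)²)(nΣY² − (ΣY)²)]
Numerator: 12×4634 − 221×232 = 4336
Denominator: √[(54036 − 48841)(63192 − 53824)] = √[5195 × 9368] = 6976.1565
r = 4336 / 6976.1565 ≈ 0.6215

0.6215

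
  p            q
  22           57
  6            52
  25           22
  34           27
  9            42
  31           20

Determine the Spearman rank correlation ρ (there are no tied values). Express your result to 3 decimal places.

-0.657

Rank p: 3, 1, 4, 6, 2, 5
Rank q: 6, 5, 2, 3, 4, 1
d = rank(p) − rank(q): -3, -4, 2, 3, -2, 4; Σd² = 58
ρ = 1 − 6Σd² / [n(n²−1)] = 1 − 6×58 / (6×35) = 1 − 348/210 ≈ -0.657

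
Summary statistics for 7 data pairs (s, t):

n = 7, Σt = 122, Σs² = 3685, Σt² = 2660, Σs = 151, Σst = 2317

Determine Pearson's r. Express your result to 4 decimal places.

-0.6587

r = (nΣst − ΣsΣt) / √[(nΣs² − (Σs)²)(nΣt² − (Σt)²)]
Numerator: 7×2317 − 151×122 = -2203
Denominator: √[(25795 − 22801)(18620 − 14884)] = √[2994 × 3736] = 3344.4856
r = -2203 / 3344.4856 ≈ -0.6587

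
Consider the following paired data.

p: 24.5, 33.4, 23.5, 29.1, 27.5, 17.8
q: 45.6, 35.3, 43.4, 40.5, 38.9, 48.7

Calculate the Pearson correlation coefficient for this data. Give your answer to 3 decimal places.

-0.953

n = 6, Σp = 155.8, Σq = 252.4, Σp² = 4187.96, Σq² = 10734.16, Σpq = 6431.28
nΣpq − ΣpΣq = 38587.68 − 39323.92 = -736.24
nΣp² − (Σp)² = 25127.76 − 24273.64 = 854.12; nΣq² − (Σq)² = 64404.96 − 63705.76 = 699.2
r = -736.24 / √(854.12 × 699.2) = -736.24 / 772.7876 ≈ -0.953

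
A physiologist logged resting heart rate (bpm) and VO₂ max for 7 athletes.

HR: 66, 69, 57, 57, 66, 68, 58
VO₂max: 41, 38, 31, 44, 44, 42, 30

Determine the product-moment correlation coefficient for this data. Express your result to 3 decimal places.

n = 7, Σx = 441, Σy = 270, Σx² = 27959, Σy² = 10622, Σxy = 17103
nΣxy − ΣxΣy = 119721 − 119070 = 651
nΣx² − (Σx)² = 195713 − 194481 = 1232; nΣy² − (Σy)² = 74354 − 72900 = 1454
r = 651 / √(1232 × 1454) = 651 / 1338.4050 ≈ 0.486

0.486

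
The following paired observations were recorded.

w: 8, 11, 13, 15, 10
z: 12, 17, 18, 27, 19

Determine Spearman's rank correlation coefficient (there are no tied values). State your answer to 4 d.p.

0.7000

Rank w: 1, 3, 4, 5, 2
Rank z: 1, 2, 3, 5, 4
d = rank(w) − rank(z): 0, 1, 1, 0, -2; Σd² = 6
ρ = 1 − 6Σd² / [n(n²−1)] = 1 − 6×6 / (5×24) = 1 − 36/120 ≈ 0.7000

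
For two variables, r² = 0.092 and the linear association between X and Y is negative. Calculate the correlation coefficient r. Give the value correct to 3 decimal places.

|r| = √0.092 = 0.303
The association is negative, so r = −0.303.

-0.303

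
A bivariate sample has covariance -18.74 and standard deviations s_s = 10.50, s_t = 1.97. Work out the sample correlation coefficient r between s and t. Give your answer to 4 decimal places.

-0.9060

r = Cov(s,t) / (s_s · s_t) = -18.74 / (10.50 × 1.97)
  = -18.74 / 20.6850 ≈ -0.9060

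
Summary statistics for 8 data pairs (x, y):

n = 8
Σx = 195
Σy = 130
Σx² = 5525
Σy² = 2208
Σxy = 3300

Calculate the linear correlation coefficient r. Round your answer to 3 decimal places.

0.483

r = (nΣxy − ΣxΣy) / √[(nΣx² − (Σx)²)(nΣy² − (Σy)²)]
Numerator: 8×3300 − 195×130 = 1050
Denominator: √[(44200 − 38025)(17664 − 16900)] = √[6175 × 764] = 2172.0267
r = 1050 / 2172.0267 ≈ 0.483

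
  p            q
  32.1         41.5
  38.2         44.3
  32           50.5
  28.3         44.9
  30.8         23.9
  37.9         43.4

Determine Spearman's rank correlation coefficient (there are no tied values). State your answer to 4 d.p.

Rank p: 4, 6, 3, 1, 2, 5
Rank q: 2, 4, 6, 5, 1, 3
d = rank(p) − rank(q): 2, 2, -3, -4, 1, 2; Σd² = 38
ρ = 1 − 6Σd² / [n(n²−1)] = 1 − 6×38 / (6×35) = 1 − 228/210 ≈ -0.0857

-0.0857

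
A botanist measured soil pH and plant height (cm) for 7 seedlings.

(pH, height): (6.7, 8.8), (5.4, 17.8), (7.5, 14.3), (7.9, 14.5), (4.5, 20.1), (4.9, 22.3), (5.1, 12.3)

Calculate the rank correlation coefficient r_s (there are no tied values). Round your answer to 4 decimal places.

Rank pH: 5, 4, 6, 7, 1, 2, 3
Rank height: 1, 5, 3, 4, 6, 7, 2
d = rank(pH) − rank(height): 4, -1, 3, 3, -5, -5, 1; Σd² = 86
ρ = 1 − 6Σd² / [n(n²−1)] = 1 − 6×86 / (7×48) = 1 − 516/336 ≈ -0.5357

-0.5357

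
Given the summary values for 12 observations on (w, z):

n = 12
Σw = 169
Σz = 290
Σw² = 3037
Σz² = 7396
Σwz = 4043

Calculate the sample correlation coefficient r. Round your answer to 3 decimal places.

r = (nΣwz − ΣwΣz) / √[(nΣw² − (Σw)²)(nΣz² − (Σz)²)]
Numerator: 12×4043 − 169×290 = -494
Denominator: √[(36444 − 28561)(88752 − 84100)] = √[7883 × 4652] = 6055.7176
r = -494 / 6055.7176 ≈ -0.082

-0.082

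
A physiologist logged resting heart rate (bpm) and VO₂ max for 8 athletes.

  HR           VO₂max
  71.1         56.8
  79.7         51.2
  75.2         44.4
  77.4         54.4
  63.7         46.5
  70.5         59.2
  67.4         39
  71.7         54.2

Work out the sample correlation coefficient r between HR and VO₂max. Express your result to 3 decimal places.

0.290

n = 8, Σx = 576.7, Σy = 405.7, Σx² = 41764.69, Σy² = 20903.93, Σxy = 29318.95
nΣxy − ΣxΣy = 234551.6 − 233967.19 = 584.41
nΣx² − (Σx)² = 334117.52 − 332582.89 = 1534.63; nΣy² − (Σy)² = 167231.44 − 164592.49 = 2638.95
r = 584.41 / √(1534.63 × 2638.95) = 584.41 / 2012.4144 ≈ 0.290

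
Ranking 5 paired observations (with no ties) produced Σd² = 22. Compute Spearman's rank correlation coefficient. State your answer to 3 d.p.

-0.100

ρ = 1 − 6Σd² / [n(n²−1)] = 1 − 6×22 / (5×24)
  = 1 − 132/120 = 1 − 1.1000 ≈ -0.100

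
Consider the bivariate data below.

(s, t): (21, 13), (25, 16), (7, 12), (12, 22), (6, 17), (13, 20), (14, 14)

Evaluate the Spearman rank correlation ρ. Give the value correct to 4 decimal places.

Rank s: 6, 7, 2, 3, 1, 4, 5
Rank t: 2, 4, 1, 7, 5, 6, 3
d = rank(s) − rank(t): 4, 3, 1, -4, -4, -2, 2; Σd² = 66
ρ = 1 − 6Σd² / [n(n²−1)] = 1 − 6×66 / (7×48) = 1 − 396/336 ≈ -0.1786

-0.1786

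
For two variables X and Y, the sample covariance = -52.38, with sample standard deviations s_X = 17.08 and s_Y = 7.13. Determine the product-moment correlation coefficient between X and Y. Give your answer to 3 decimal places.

r = Cov(X,Y) / (s_X · s_Y) = -52.38 / (17.08 × 7.13)
  = -52.38 / 121.7804 ≈ -0.430

-0.430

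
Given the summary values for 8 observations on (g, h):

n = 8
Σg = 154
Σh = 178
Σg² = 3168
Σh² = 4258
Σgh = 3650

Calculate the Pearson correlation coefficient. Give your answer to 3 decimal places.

r = (nΣgh − ΣgΣh) / √[(nΣg² − (Σg)²)(nΣh² − (Σh)²)]
Numerator: 8×3650 − 154×178 = 1788
Denominator: √[(25344 − 23716)(34064 − 31684)] = √[1628 × 2380] = 1968.4105
r = 1788 / 1968.4105 ≈ 0.908

0.908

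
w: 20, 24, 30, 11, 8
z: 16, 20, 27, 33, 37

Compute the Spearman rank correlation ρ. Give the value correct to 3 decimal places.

Rank w: 3, 4, 5, 2, 1
Rank z: 1, 2, 3, 4, 5
d = rank(w) − rank(z): 2, 2, 2, -2, -4; Σd² = 32
ρ = 1 − 6Σd² / [n(n²−1)] = 1 − 6×32 / (5×24) = 1 − 192/120 ≈ -0.600

-0.600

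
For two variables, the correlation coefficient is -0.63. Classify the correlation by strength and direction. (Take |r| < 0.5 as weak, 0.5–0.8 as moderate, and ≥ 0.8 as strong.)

moderate negative

r = -0.63 < 0 so the relationship is negative.
|r| = 0.63, which falls in the moderate range.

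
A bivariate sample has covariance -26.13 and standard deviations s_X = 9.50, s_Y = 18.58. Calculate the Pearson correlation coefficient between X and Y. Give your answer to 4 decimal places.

r = Cov(X,Y) / (s_X · s_Y) = -26.13 / (9.50 × 18.58)
  = -26.13 / 176.5100 ≈ -0.1480

-0.1480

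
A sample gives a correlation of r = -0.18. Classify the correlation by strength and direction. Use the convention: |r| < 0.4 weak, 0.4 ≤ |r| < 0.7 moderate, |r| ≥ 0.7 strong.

weak negative

r = -0.18 < 0 so the relationship is negative.
|r| = 0.18, which falls in the weak range.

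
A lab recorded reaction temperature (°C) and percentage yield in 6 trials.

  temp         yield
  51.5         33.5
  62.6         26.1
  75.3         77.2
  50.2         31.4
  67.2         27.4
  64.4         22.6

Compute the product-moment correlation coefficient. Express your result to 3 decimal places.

n = 6, Σx = 371.2, Σy = 218.2, Σx² = 23424.34, Σy² = 10010.78, Σxy = 14045.27
nΣxy − ΣxΣy = 84271.62 − 80995.84 = 3275.78
nΣx² − (Σx)² = 140546.04 − 137789.44 = 2756.6; nΣy² − (Σy)² = 60064.68 − 47611.24 = 12453.44
r = 3275.78 / √(2756.6 × 12453.44) = 3275.78 / 5859.1085 ≈ 0.559

0.559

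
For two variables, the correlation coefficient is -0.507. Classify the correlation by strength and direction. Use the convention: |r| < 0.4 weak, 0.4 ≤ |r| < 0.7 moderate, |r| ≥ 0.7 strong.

moderate negative

r = -0.507 < 0 so the relationship is negative.
|r| = 0.507, which falls in the moderate range.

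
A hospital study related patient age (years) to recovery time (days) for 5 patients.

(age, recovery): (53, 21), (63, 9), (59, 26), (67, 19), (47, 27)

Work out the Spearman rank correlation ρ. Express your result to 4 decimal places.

Rank age: 2, 4, 3, 5, 1
Rank recovery: 3, 1, 4, 2, 5
d = rank(age) − rank(recovery): -1, 3, -1, 3, -4; Σd² = 36
ρ = 1 − 6Σd² / [n(n²−1)] = 1 − 6×36 / (5×24) = 1 − 216/120 ≈ -0.8000

-0.8000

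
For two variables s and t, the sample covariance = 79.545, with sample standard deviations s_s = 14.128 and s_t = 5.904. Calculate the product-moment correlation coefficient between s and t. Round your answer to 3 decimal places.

r = Cov(s,t) / (s_s · s_t) = 79.545 / (14.128 × 5.904)
  = 79.545 / 83.4117 ≈ 0.954

0.954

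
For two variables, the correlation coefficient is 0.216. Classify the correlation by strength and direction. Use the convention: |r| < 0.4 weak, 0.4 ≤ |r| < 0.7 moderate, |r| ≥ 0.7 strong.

weak positive

r = 0.216 > 0 so the relationship is positive.
|r| = 0.216, which falls in the weak range.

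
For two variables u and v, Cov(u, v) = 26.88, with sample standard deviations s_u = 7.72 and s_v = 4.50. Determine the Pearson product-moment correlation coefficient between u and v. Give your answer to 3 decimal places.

r = Cov(u,v) / (s_u · s_v) = 26.88 / (7.72 × 4.50)
  = 26.88 / 34.7400 ≈ 0.774

0.774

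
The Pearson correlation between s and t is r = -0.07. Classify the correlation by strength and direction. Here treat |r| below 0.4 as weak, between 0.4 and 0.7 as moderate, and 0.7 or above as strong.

weak negative

r = -0.07 < 0 so the relationship is negative.
|r| = 0.07, which falls in the weak range.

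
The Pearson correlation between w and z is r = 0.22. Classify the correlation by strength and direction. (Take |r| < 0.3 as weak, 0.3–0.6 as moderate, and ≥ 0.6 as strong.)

r = 0.22 > 0 so the relationship is positive.
|r| = 0.22, which falls in the weak range.

weak positive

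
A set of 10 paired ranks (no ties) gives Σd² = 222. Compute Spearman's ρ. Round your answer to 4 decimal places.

-0.3455

ρ = 1 − 6Σd² / [n(n²−1)] = 1 − 6×222 / (10×99)
  = 1 − 1332/990 = 1 − 1.34545 ≈ -0.3455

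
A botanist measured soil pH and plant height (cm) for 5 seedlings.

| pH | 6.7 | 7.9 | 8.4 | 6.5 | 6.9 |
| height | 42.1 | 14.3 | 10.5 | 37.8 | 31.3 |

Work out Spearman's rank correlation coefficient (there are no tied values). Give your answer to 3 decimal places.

Rank pH: 2, 4, 5, 1, 3
Rank height: 5, 2, 1, 4, 3
d = rank(pH) − rank(height): -3, 2, 4, -3, 0; Σd² = 38
ρ = 1 − 6Σd² / [n(n²−1)] = 1 − 6×38 / (5×24) = 1 − 228/120 ≈ -0.900

-0.900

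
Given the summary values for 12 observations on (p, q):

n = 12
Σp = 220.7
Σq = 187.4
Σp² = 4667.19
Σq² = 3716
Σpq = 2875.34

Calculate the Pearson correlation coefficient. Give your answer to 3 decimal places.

-0.824

r = (nΣpq − ΣpΣq) / √[(nΣp² − (Σp)²)(nΣq² − (Σq)²)]
Numerator: 12×2875.34 − 220.7×187.4 = -6855.1
Denominator: √[(56006.28 − 48708.49)(44592 − 35118.76)] = √[7297.79 × 9473.24] = 8314.6687
r = -6855.1 / 8314.6687 ≈ -0.824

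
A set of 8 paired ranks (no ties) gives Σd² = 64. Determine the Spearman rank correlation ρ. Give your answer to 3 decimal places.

0.238

ρ = 1 − 6Σd² / [n(n²−1)] = 1 − 6×64 / (8×63)
  = 1 − 384/504 = 1 − 0.7619 ≈ 0.238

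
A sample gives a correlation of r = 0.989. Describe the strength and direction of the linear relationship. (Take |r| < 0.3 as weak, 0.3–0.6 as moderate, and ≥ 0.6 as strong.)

r = 0.989 > 0 so the relationship is positive.
|r| = 0.989, which falls in the strong range.

strong positive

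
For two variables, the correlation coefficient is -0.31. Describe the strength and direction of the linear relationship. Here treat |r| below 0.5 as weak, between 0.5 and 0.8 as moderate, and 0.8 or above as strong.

r = -0.31 < 0 so the relationship is negative.
|r| = 0.31, which falls in the weak range.

weak negative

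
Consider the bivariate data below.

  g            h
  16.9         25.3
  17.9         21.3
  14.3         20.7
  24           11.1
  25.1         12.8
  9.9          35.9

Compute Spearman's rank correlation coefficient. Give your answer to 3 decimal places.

-0.771

Rank g: 3, 4, 2, 5, 6, 1
Rank h: 5, 4, 3, 1, 2, 6
d = rank(g) − rank(h): -2, 0, -1, 4, 4, -5; Σd² = 62
ρ = 1 − 6Σd² / [n(n²−1)] = 1 − 6×62 / (6×35) = 1 − 372/210 ≈ -0.771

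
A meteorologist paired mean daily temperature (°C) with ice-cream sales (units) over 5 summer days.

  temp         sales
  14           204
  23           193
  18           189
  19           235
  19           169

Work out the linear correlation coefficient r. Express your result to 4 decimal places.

n = 5, Σx = 93, Σy = 990, Σx² = 1771, Σy² = 198372, Σxy = 18373
nΣxy − ΣxΣy = 91865 − 92070 = -205
nΣx² − (Σx)² = 8855 − 8649 = 206; nΣy² − (Σy)² = 991860 − 980100 = 11760
r = -205 / √(206 × 11760) = -205 / 1556.4575 ≈ -0.1317

-0.1317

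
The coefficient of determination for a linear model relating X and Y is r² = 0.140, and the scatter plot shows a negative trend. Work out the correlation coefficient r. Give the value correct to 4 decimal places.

-0.3742

|r| = √0.140 = 0.3742
The association is negative, so r = −0.3742.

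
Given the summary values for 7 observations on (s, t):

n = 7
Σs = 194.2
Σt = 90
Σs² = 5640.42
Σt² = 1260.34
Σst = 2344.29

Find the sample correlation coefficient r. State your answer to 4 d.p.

r = (nΣst − ΣsΣt) / √[(nΣs² − (Σs)²)(nΣt² − (Σt)²)]
Numerator: 7×2344.29 − 194.2×90 = -1067.97
Denominator: √[(39482.94 − 37713.64)(8822.38 − 8100)] = √[1769.3 × 722.38] = 1130.5339
r = -1067.97 / 1130.5339 ≈ -0.9447

-0.9447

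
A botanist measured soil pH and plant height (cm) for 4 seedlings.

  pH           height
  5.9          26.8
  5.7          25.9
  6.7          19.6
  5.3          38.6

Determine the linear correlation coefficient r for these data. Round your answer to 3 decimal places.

-0.904

n = 4, Σx = 23.6, Σy = 110.9, Σx² = 140.28, Σy² = 3263.17, Σxy = 641.65
nΣxy − ΣxΣy = 2566.6 − 2617.24 = -50.64
nΣx² − (Σx)² = 561.12 − 556.96 = 4.16; nΣy² − (Σy)² = 13052.68 − 12298.81 = 753.87
r = -50.64 / √(4.16 × 753.87) = -50.64 / 56.0009 ≈ -0.904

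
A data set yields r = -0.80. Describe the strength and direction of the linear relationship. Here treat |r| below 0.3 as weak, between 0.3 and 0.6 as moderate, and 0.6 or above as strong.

strong negative

r = -0.80 < 0 so the relationship is negative.
|r| = 0.80, which falls in the strong range.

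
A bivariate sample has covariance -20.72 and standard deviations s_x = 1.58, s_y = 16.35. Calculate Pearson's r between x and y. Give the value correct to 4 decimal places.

-0.8021

r = Cov(x,y) / (s_x · s_y) = -20.72 / (1.58 × 16.35)
  = -20.72 / 25.8330 ≈ -0.8021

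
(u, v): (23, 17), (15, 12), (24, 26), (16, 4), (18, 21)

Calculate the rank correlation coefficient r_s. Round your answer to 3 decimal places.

Rank u: 4, 1, 5, 2, 3
Rank v: 3, 2, 5, 1, 4
d = rank(u) − rank(v): 1, -1, 0, 1, -1; Σd² = 4
ρ = 1 − 6Σd² / [n(n²−1)] = 1 − 6×4 / (5×24) = 1 − 24/120 ≈ 0.800

0.800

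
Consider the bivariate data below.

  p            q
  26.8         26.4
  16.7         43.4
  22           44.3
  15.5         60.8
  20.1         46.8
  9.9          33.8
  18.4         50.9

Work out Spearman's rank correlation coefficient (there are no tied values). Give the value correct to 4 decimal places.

-0.2500

Rank p: 7, 3, 6, 2, 5, 1, 4
Rank q: 1, 3, 4, 7, 5, 2, 6
d = rank(p) − rank(q): 6, 0, 2, -5, 0, -1, -2; Σd² = 70
ρ = 1 − 6Σd² / [n(n²−1)] = 1 − 6×70 / (7×48) = 1 − 420/336 ≈ -0.2500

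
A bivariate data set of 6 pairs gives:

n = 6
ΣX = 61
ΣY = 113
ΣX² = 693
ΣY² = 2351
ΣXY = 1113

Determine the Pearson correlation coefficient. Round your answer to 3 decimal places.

r = (nΣXY − ΣXΣY) / √[(nΣX² − (ΣX)²)(nΣY² − (ΣY)²)]
Numerator: 6×1113 − 61×113 = -215
Denominator: √[(4158 − 3721)(14106 − 12769)] = √[437 × 1337] = 764.3749
r = -215 / 764.3749 ≈ -0.281

-0.281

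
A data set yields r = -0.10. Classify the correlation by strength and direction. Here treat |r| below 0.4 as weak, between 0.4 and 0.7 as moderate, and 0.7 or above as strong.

weak negative

r = -0.10 < 0 so the relationship is negative.
|r| = 0.10, which falls in the weak range.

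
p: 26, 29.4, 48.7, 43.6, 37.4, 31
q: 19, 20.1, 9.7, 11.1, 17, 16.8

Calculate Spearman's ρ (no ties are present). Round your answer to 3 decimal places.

Rank p: 1, 2, 6, 5, 4, 3
Rank q: 5, 6, 1, 2, 4, 3
d = rank(p) − rank(q): -4, -4, 5, 3, 0, 0; Σd² = 66
ρ = 1 − 6Σd² / [n(n²−1)] = 1 − 6×66 / (6×35) = 1 − 396/210 ≈ -0.886

-0.886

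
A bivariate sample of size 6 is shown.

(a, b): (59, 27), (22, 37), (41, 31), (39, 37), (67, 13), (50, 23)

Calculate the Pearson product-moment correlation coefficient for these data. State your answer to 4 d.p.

-0.8751

n = 6, Σa = 278, Σb = 168, Σa² = 14156, Σb² = 5126, Σab = 7142
nΣab − ΣaΣb = 42852 − 46704 = -3852
nΣa² − (Σa)² = 84936 − 77284 = 7652; nΣb² − (Σb)² = 30756 − 28224 = 2532
r = -3852 / √(7652 × 2532) = -3852 / 4401.6888 ≈ -0.8751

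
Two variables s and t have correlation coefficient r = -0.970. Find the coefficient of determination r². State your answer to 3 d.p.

0.941

r² = (-0.970)² = 0.941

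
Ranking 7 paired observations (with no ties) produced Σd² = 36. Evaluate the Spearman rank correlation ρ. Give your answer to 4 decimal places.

0.3571

ρ = 1 − 6Σd² / [n(n²−1)] = 1 − 6×36 / (7×48)
  = 1 − 216/336 = 1 − 0.64286 ≈ 0.3571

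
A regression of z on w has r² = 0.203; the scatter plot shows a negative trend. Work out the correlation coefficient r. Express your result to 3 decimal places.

-0.451

|r| = √0.203 = 0.451
The association is negative, so r = −0.451.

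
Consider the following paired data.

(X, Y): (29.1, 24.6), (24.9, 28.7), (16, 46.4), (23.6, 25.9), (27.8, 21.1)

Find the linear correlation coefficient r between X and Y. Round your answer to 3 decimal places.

n = 5, ΣX = 121.4, ΣY = 146.7, ΣX² = 3052.62, ΣY² = 4697.83, ΣXY = 3370.71
nΣXY − ΣXΣY = 16853.55 − 17809.38 = -955.83
nΣX² − (ΣX)² = 15263.1 − 14737.96 = 525.14; nΣY² − (ΣY)² = 23489.15 − 21520.89 = 1968.26
r = -955.83 / √(525.14 × 1968.26) = -955.83 / 1016.6671 ≈ -0.940

-0.940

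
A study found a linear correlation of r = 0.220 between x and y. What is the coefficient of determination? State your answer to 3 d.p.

r² = (0.220)² = 0.048

0.048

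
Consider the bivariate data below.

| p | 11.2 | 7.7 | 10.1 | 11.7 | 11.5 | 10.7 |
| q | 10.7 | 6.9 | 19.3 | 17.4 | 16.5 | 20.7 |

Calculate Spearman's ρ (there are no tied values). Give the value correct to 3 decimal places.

Rank p: 4, 1, 2, 6, 5, 3
Rank q: 2, 1, 5, 4, 3, 6
d = rank(p) − rank(q): 2, 0, -3, 2, 2, -3; Σd² = 30
ρ = 1 − 6Σd² / [n(n²−1)] = 1 − 6×30 / (6×35) = 1 − 180/210 ≈ 0.143

0.143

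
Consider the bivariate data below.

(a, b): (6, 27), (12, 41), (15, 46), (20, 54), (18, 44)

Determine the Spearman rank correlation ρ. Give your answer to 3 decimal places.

Rank a: 1, 2, 3, 5, 4
Rank b: 1, 2, 4, 5, 3
d = rank(a) − rank(b): 0, 0, -1, 0, 1; Σd² = 2
ρ = 1 − 6Σd² / [n(n²−1)] = 1 − 6×2 / (5×24) = 1 − 12/120 ≈ 0.900

0.900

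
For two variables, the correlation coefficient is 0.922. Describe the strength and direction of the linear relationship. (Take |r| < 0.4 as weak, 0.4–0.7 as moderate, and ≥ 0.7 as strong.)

r = 0.922 > 0 so the relationship is positive.
|r| = 0.922, which falls in the strong range.

strong positive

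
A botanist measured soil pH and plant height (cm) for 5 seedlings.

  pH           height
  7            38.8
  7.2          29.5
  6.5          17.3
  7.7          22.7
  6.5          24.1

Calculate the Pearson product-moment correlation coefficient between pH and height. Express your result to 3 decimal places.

n = 5, Σx = 34.9, Σy = 132.4, Σx² = 244.63, Σy² = 3771.08, Σxy = 927.89
nΣxy − ΣxΣy = 4639.45 − 4620.76 = 18.69
nΣx² − (Σx)² = 1223.15 − 1218.01 = 5.14; nΣy² − (Σy)² = 18855.4 − 17529.76 = 1325.64
r = 18.69 / √(5.14 × 1325.64) = 18.69 / 82.5457 ≈ 0.226

0.226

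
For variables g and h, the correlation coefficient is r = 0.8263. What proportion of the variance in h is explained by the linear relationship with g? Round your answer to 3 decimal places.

r² = (0.8263)² = 0.683

0.683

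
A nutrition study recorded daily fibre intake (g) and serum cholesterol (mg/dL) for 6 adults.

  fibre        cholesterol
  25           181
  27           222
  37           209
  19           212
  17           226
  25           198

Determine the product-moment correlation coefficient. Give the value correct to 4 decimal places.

-0.2199

n = 6, Σx = 150, Σy = 1248, Σx² = 3998, Σy² = 260950, Σxy = 31072
nΣxy − ΣxΣy = 186432 − 187200 = -768
nΣx² − (Σx)² = 23988 − 22500 = 1488; nΣy² − (Σy)² = 1565700 − 1557504 = 8196
r = -768 / √(1488 × 8196) = -768 / 3492.2268 ≈ -0.2199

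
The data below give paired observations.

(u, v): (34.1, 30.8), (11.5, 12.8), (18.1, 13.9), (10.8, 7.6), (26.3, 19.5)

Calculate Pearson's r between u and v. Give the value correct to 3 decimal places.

0.959

n = 5, Σu = 100.8, Σv = 84.6, Σu² = 2431, Σv² = 1743.7, Σuv = 2044
nΣuv − ΣuΣv = 10220 − 8527.68 = 1692.32
nΣu² − (Σu)² = 12155 − 10160.64 = 1994.36; nΣv² − (Σv)² = 8718.5 − 7157.16 = 1561.34
r = 1692.32 / √(1994.36 × 1561.34) = 1692.32 / 1764.6173 ≈ 0.959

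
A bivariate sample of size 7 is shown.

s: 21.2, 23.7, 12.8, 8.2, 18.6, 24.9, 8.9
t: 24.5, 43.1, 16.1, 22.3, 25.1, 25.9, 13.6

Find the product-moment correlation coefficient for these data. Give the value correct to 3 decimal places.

n = 7, Σs = 118.3, Σt = 170.6, Σs² = 2287.39, Σt² = 4700.14, Σst = 3162.62
nΣst − ΣsΣt = 22138.34 − 20181.98 = 1956.36
nΣs² − (Σs)² = 16011.73 − 13994.89 = 2016.84; nΣt² − (Σt)² = 32900.98 − 29104.36 = 3796.62
r = 1956.36 / √(2016.84 × 3796.62) = 1956.36 / 2767.1601 ≈ 0.707

0.707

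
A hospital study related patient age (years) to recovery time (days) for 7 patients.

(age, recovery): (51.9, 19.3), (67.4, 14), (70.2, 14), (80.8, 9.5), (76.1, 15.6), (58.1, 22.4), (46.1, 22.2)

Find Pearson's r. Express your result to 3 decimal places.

n = 7, Σx = 450.6, Σy = 117, Σx² = 29985.08, Σy² = 2092.7, Σxy = 7207.69
nΣxy − ΣxΣy = 50453.83 − 52720.2 = -2266.37
nΣx² − (Σx)² = 209895.56 − 203040.36 = 6855.2; nΣy² − (Σy)² = 14648.9 − 13689 = 959.9
r = -2266.37 / √(6855.2 × 959.9) = -2266.37 / 2565.2108 ≈ -0.884

-0.884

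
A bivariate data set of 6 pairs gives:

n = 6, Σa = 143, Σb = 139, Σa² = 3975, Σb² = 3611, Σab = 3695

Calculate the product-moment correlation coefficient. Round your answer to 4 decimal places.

0.8120

r = (nΣab − ΣaΣb) / √[(nΣa² − (Σa)²)(nΣb² − (Σb)²)]
Numerator: 6×3695 − 143×139 = 2293
Denominator: √[(23850 − 20449)(21666 − 19321)] = √[3401 × 2345] = 2824.0653
r = 2293 / 2824.0653 ≈ 0.8120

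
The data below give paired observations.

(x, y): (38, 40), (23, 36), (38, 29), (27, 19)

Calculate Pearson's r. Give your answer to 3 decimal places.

n = 4, Σx = 126, Σy = 124, Σx² = 4146, Σy² = 4098, Σxy = 3963
nΣxy − ΣxΣy = 15852 − 15624 = 228
nΣx² − (Σx)² = 16584 − 15876 = 708; nΣy² − (Σy)² = 16392 − 15376 = 1016
r = 228 / √(708 × 1016) = 228 / 848.1321 ≈ 0.269

0.269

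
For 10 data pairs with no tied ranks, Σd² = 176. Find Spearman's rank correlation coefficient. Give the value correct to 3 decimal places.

-0.067

ρ = 1 − 6Σd² / [n(n²−1)] = 1 − 6×176 / (10×99)
  = 1 − 1056/990 = 1 − 1.0667 ≈ -0.067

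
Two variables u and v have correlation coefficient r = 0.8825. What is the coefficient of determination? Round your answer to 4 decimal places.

r² = (0.8825)² = 0.7788

0.7788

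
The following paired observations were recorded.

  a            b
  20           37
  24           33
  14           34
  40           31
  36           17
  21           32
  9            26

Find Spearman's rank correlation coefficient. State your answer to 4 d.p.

-0.3214

Rank a: 3, 5, 2, 7, 6, 4, 1
Rank b: 7, 5, 6, 3, 1, 4, 2
d = rank(a) − rank(b): -4, 0, -4, 4, 5, 0, -1; Σd² = 74
ρ = 1 − 6Σd² / [n(n²−1)] = 1 − 6×74 / (7×48) = 1 − 444/336 ≈ -0.3214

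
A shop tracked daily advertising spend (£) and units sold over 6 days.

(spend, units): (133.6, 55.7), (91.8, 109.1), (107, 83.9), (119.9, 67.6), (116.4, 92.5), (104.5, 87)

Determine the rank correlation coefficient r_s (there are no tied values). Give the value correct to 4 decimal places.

Rank spend: 6, 1, 3, 5, 4, 2
Rank units: 1, 6, 3, 2, 5, 4
d = rank(spend) − rank(units): 5, -5, 0, 3, -1, -2; Σd² = 64
ρ = 1 − 6Σd² / [n(n²−1)] = 1 − 6×64 / (6×35) = 1 − 384/210 ≈ -0.8286

-0.8286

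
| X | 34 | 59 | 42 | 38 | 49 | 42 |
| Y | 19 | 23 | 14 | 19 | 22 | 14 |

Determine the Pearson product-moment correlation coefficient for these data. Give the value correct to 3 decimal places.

0.558

n = 6, ΣX = 264, ΣY = 111, ΣX² = 12010, ΣY² = 2127, ΣXY = 4979
nΣXY − ΣXΣY = 29874 − 29304 = 570
nΣX² − (ΣX)² = 72060 − 69696 = 2364; nΣY² − (ΣY)² = 12762 − 12321 = 441
r = 570 / √(2364 × 441) = 570 / 1021.0406 ≈ 0.558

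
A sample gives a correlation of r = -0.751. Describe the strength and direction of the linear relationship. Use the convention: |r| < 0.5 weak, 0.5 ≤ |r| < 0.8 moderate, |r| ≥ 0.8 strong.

r = -0.751 < 0 so the relationship is negative.
|r| = 0.751, which falls in the moderate range.

moderate negative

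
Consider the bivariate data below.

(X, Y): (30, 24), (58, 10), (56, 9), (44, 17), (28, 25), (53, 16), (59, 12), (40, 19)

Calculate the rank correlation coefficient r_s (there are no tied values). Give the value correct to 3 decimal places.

-0.905

Rank X: 2, 7, 6, 4, 1, 5, 8, 3
Rank Y: 7, 2, 1, 5, 8, 4, 3, 6
d = rank(X) − rank(Y): -5, 5, 5, -1, -7, 1, 5, -3; Σd² = 160
ρ = 1 − 6Σd² / [n(n²−1)] = 1 − 6×160 / (8×63) = 1 − 960/504 ≈ -0.905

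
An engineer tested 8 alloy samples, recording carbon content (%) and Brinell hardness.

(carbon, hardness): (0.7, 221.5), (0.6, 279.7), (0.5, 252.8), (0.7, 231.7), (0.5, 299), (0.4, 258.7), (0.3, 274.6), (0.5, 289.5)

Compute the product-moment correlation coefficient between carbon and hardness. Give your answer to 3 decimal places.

n = 8, Σx = 4.2, Σy = 2107.5, Σx² = 2.34, Σy² = 560429.17, Σxy = 1091.57
nΣxy − ΣxΣy = 8732.56 − 8851.5 = -118.94
nΣx² − (Σx)² = 18.72 − 17.64 = 1.08; nΣy² − (Σy)² = 4483433.36 − 4441556.25 = 41877.11
r = -118.94 / √(1.08 × 41877.11) = -118.94 / 212.6671 ≈ -0.559

-0.559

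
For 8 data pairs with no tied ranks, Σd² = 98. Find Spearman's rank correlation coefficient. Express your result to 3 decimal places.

-0.167

ρ = 1 − 6Σd² / [n(n²−1)] = 1 − 6×98 / (8×63)
  = 1 − 588/504 = 1 − 1.1667 ≈ -0.167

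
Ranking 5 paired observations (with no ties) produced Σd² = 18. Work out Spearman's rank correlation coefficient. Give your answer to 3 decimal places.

0.100

ρ = 1 − 6Σd² / [n(n²−1)] = 1 − 6×18 / (5×24)
  = 1 − 108/120 = 1 − 0.9000 ≈ 0.100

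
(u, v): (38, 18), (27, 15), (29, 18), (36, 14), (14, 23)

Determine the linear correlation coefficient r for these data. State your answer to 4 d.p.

n = 5, Σu = 144, Σv = 88, Σu² = 4506, Σv² = 1598, Σuv = 2437
nΣuv − ΣuΣv = 12185 − 12672 = -487
nΣu² − (Σu)² = 22530 − 20736 = 1794; nΣv² − (Σv)² = 7990 − 7744 = 246
r = -487 / √(1794 × 246) = -487 / 664.3222 ≈ -0.7331

-0.7331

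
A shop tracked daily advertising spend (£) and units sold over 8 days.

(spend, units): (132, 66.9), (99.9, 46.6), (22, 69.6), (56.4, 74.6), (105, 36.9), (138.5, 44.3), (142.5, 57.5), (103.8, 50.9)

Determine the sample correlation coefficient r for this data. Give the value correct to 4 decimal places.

-0.5116

n = 8, Σx = 800.1, Σy = 447.3, Σx² = 92356.91, Σy² = 26277.65, Σxy = 42712
nΣxy − ΣxΣy = 341696 − 357884.73 = -16188.73
nΣx² − (Σx)² = 738855.28 − 640160.01 = 98695.27; nΣy² − (Σy)² = 210221.2 − 200077.29 = 10143.91
r = -16188.73 / √(98695.27 × 10143.91) = -16188.73 / 31641.0483 ≈ -0.5116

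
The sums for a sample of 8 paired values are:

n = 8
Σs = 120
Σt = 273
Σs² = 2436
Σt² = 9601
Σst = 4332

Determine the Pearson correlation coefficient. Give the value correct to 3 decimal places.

0.557

r = (nΣst − ΣsΣt) / √[(nΣs² − (Σs)²)(nΣt² − (Σt)²)]
Numerator: 8×4332 − 120×273 = 1896
Denominator: √[(19488 − 14400)(76808 − 74529)] = √[5088 × 2279] = 3405.2242
r = 1896 / 3405.2242 ≈ 0.557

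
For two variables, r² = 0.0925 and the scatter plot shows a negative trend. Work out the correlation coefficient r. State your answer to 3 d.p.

|r| = √0.0925 = 0.304
The association is negative, so r = −0.304.

-0.304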